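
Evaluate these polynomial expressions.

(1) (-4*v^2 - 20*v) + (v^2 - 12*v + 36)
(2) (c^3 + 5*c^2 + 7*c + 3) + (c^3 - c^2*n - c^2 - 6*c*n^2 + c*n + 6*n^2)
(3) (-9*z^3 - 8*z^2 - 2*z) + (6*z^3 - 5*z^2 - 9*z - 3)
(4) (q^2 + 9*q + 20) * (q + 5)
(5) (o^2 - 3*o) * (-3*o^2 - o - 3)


(1) = -3*v^2 - 32*v + 36
(2) = 2*c^3 - c^2*n + 4*c^2 - 6*c*n^2 + c*n + 7*c + 6*n^2 + 3
(3) = -3*z^3 - 13*z^2 - 11*z - 3
(4) = q^3 + 14*q^2 + 65*q + 100
(5) = -3*o^4 + 8*o^3 + 9*o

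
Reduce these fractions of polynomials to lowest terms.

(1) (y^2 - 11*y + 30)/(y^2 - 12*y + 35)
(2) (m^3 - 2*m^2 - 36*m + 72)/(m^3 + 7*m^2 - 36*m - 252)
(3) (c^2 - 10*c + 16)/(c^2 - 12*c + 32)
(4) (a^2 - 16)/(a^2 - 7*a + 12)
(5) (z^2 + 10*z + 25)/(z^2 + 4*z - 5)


(1) = (y - 6)/(y - 7)
(2) = (m - 2)/(m + 7)
(3) = (c - 2)/(c - 4)
(4) = (a + 4)/(a - 3)
(5) = (z + 5)/(z - 1)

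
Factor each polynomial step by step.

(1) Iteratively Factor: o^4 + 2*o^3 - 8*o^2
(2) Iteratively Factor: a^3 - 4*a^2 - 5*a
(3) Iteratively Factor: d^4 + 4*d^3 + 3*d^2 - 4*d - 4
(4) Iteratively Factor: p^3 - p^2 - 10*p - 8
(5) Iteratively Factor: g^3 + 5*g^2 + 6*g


(1) = (o - 2)*(o^3 + 4*o^2) = o*(o - 2)*(o^2 + 4*o) = o*(o - 2)*(o + 4)*(o)
(2) = (a - 5)*(a^2 + a) = a*(a - 5)*(a + 1)
(3) = (d + 1)*(d^3 + 3*d^2 - 4) = (d + 1)*(d + 2)*(d^2 + d - 2) = (d - 1)*(d + 1)*(d + 2)*(d + 2)
(4) = (p + 2)*(p^2 - 3*p - 4) = (p - 4)*(p + 2)*(p + 1)
(5) = (g + 2)*(g^2 + 3*g) = (g + 2)*(g + 3)*(g)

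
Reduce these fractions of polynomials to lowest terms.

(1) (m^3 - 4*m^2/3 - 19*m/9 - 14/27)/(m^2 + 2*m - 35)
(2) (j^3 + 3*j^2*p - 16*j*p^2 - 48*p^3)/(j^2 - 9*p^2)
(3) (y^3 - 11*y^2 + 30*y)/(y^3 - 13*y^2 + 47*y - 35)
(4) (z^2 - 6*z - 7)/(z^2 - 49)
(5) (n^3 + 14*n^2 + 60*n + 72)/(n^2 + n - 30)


(1) = (27*m^3 - 36*m^2 - 57*m - 14)/(27*m^2 + 54*m - 945)
(2) = (-j^2 + 16*p^2)/(-j + 3*p)
(3) = (y^2 - 6*y)/(y^2 - 8*y + 7)
(4) = (z + 1)/(z + 7)
(5) = (n^2 + 8*n + 12)/(n - 5)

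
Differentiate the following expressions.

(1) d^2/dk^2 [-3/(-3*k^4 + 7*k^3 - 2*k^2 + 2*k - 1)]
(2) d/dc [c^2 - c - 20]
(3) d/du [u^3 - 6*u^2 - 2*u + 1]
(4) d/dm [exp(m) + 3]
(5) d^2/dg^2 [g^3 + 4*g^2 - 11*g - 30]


(1) = 6*((-18*k^2 + 21*k - 2)*(3*k^4 - 7*k^3 + 2*k^2 - 2*k + 1) + (12*k^3 - 21*k^2 + 4*k - 2)^2)/(3*k^4 - 7*k^3 + 2*k^2 - 2*k + 1)^3
(2) = 2*c - 1
(3) = 3*u^2 - 12*u - 2
(4) = exp(m)
(5) = 6*g + 8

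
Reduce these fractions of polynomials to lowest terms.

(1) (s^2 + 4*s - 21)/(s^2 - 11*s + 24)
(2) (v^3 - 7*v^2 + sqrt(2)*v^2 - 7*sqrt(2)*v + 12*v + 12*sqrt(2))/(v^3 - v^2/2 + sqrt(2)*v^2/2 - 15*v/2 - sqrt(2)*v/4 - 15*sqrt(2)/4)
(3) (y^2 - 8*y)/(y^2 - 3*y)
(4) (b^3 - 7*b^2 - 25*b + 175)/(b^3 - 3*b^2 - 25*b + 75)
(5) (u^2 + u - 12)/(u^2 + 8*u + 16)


(1) = (s + 7)/(s - 8)
(2) = (4*v^2 + v*(-16 + 4*sqrt(2)) - 16*sqrt(2))/(4*v^2 + v*(2*sqrt(2) + 10) + 5*sqrt(2))
(3) = (y - 8)/(y - 3)
(4) = (b - 7)/(b - 3)
(5) = (u - 3)/(u + 4)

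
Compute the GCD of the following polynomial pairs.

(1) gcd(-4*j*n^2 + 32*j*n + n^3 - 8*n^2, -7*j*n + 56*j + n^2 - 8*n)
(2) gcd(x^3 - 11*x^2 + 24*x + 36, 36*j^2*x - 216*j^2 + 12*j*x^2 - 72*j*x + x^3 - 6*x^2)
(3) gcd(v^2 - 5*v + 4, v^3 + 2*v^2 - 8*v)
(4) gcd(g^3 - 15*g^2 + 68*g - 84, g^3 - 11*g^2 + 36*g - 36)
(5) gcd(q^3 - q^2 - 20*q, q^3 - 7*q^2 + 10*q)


(1) = n - 8
(2) = gcd((x - 6)^2*(x + 1), (6*j + x)^2*(x - 6)) = x - 6
(3) = gcd((v - 4)*(v - 1), v*(v - 2)*(v + 4)) = 1
(4) = gcd((g - 7)*(g - 6)*(g - 2), (g - 6)*(g - 3)*(g - 2)) = g^2 - 8*g + 12
(5) = q^2 - 5*q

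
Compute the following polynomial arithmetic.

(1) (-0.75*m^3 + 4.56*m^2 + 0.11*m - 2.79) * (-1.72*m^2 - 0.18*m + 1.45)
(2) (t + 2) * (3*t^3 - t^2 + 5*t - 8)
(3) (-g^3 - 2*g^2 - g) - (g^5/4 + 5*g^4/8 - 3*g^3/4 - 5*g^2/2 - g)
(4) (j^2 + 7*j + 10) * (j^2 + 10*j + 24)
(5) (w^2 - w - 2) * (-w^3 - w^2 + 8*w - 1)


(1) = 1.29*m^5 - 7.7082*m^4 - 2.0975*m^3 + 11.391*m^2 + 0.6617*m - 4.0455
(2) = 3*t^4 + 5*t^3 + 3*t^2 + 2*t - 16
(3) = -g^5/4 - 5*g^4/8 - g^3/4 + g^2/2
(4) = j^4 + 17*j^3 + 104*j^2 + 268*j + 240
(5) = -w^5 + 11*w^3 - 7*w^2 - 15*w + 2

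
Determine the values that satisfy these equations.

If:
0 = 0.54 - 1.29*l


Then:
l = 0.42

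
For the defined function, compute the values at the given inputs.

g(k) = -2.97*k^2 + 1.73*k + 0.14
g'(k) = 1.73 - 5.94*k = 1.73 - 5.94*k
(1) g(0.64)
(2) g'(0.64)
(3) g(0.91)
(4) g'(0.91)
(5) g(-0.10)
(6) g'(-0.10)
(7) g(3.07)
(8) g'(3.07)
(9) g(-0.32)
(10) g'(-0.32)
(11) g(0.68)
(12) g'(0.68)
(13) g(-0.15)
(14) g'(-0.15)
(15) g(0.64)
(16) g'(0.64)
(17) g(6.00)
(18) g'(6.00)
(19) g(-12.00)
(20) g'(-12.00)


(1) = 0.03
(2) = -2.07
(3) = -0.75
(4) = -3.68
(5) = -0.06
(6) = 2.32
(7) = -22.54
(8) = -16.51
(9) = -0.72
(10) = 3.63
(11) = -0.06
(12) = -2.31
(13) = -0.19
(14) = 2.62
(15) = 0.03
(16) = -2.07
(17) = -96.40
(18) = -33.91
(19) = -448.30
(20) = 73.01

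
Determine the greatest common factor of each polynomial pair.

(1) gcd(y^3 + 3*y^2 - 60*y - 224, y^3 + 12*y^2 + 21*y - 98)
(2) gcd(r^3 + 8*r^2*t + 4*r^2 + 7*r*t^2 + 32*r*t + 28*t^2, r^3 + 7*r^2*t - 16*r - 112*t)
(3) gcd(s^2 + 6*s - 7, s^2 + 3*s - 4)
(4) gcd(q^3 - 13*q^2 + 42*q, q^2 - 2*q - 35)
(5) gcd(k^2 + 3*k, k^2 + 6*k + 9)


(1) = gcd((y - 8)*(y + 4)*(y + 7), (y - 2)*(y + 7)^2) = y + 7
(2) = r^2 + 7*r*t + 4*r + 28*t
(3) = s - 1
(4) = q - 7
(5) = gcd(k*(k + 3), (k + 3)^2) = k + 3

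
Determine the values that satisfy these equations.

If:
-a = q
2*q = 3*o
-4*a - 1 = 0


Then:
a = -1/4
o = 1/6
q = 1/4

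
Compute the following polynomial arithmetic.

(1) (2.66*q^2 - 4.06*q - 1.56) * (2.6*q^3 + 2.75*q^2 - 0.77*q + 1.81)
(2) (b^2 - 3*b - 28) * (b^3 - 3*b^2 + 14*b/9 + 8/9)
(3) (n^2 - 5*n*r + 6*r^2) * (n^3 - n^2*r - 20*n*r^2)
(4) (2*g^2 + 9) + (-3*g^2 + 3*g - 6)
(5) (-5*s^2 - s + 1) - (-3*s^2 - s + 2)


(1) = 6.916*q^5 - 3.241*q^4 - 17.2692*q^3 + 3.6508*q^2 - 6.1474*q - 2.8236
(2) = b^5 - 6*b^4 - 157*b^3/9 + 722*b^2/9 - 416*b/9 - 224/9
(3) = n^5 - 6*n^4*r - 9*n^3*r^2 + 94*n^2*r^3 - 120*n*r^4
(4) = -g^2 + 3*g + 3
(5) = -2*s^2 - 1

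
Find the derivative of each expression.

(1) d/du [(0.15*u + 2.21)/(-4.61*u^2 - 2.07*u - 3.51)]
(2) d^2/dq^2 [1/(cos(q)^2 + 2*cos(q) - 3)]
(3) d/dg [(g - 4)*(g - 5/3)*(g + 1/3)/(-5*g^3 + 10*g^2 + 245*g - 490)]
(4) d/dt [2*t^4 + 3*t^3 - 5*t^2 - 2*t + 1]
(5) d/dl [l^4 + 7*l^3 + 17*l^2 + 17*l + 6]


(1) = (0.6915*u^2 + 20.3762*u + 4.0482)/(21.2521*u^4 + 19.0854*u^3 + 36.6471*u^2 + 14.5314*u + 12.3201)
(2) = (-4*sin(q)^2 + 6*cos(q) + 18)*sin(q)^2/(cos(q)^2 + 2*cos(q) - 3)^3
(3) = 2*(-15*g^4 + 484*g^3 - 2512*g^2 + 4664*g - 2597)/(45*(g^6 - 4*g^5 - 94*g^4 + 392*g^3 + 2009*g^2 - 9604*g + 9604))
(4) = 8*t^3 + 9*t^2 - 10*t - 2
(5) = 4*l^3 + 21*l^2 + 34*l + 17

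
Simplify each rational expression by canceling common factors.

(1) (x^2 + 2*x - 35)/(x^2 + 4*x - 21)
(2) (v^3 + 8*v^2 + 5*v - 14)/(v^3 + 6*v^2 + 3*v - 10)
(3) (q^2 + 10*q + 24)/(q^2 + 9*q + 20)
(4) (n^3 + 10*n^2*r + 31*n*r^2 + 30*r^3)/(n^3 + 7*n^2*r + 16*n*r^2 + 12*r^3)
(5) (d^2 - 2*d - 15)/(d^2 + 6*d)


(1) = (x - 5)/(x - 3)
(2) = (v + 7)/(v + 5)
(3) = (q + 6)/(q + 5)
(4) = (n + 5*r)/(n + 2*r)
(5) = (d^2 - 2*d - 15)/(d^2 + 6*d)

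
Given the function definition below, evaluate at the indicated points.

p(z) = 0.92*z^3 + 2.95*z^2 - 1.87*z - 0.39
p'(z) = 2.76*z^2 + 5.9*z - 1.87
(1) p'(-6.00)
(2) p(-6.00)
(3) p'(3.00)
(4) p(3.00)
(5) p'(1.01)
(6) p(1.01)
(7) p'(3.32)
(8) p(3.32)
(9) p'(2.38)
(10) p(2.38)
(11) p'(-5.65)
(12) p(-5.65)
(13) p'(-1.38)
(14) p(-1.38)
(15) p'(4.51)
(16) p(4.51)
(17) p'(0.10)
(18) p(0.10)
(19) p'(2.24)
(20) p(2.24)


(1) = 62.09
(2) = -81.69
(3) = 40.67
(4) = 45.39
(5) = 6.90
(6) = 1.68
(7) = 48.14
(8) = 59.58
(9) = 27.81
(10) = 24.27
(11) = 52.90
(12) = -61.59
(13) = -4.76
(14) = 5.39
(15) = 80.88
(16) = 135.57
(17) = -1.25
(18) = -0.55
(19) = 25.19
(20) = 20.56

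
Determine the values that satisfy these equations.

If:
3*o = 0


Then:
o = 0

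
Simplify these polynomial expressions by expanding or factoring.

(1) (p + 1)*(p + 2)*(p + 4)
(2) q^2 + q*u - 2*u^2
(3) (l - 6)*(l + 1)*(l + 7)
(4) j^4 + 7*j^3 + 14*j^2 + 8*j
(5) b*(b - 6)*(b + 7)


(1) = p^3 + 7*p^2 + 14*p + 8
(2) = (q - u)*(q + 2*u)
(3) = l^3 + 2*l^2 - 41*l - 42
(4) = j*(j + 1)*(j + 2)*(j + 4)
(5) = b^3 + b^2 - 42*b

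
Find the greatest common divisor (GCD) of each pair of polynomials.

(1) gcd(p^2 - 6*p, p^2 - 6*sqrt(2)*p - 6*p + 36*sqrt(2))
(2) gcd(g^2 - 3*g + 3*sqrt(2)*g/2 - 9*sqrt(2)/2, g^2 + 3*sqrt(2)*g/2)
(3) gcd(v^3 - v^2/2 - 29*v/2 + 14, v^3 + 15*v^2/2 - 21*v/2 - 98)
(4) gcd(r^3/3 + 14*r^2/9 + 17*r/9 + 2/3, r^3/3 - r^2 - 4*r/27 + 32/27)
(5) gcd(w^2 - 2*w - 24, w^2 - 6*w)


(1) = gcd(p*(p - 6), (p - 6)*(p - 6*sqrt(2))) = p - 6
(2) = gcd((g - 3)*(g + 3*sqrt(2)/2), g*(g + 3*sqrt(2)/2)) = g + 3*sqrt(2)/2
(3) = gcd((v - 7/2)*(v - 1)*(v + 4), (v - 7/2)*(v + 4)*(v + 7)) = v^2 + v/2 - 14
(4) = r + 1
(5) = gcd((w - 6)*(w + 4), w*(w - 6)) = w - 6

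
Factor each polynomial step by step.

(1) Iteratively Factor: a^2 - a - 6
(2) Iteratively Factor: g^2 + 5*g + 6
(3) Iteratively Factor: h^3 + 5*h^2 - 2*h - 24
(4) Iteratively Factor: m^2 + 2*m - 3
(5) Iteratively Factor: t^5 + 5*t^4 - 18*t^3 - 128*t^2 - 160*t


(1) = (a - 3)*(a + 2)
(2) = (g + 2)*(g + 3)
(3) = (h + 4)*(h^2 + h - 6) = (h - 2)*(h + 4)*(h + 3)
(4) = (m + 3)*(m - 1)
(5) = (t - 5)*(t^4 + 10*t^3 + 32*t^2 + 32*t) = (t - 5)*(t + 2)*(t^3 + 8*t^2 + 16*t) = t*(t - 5)*(t + 2)*(t^2 + 8*t + 16) = t*(t - 5)*(t + 2)*(t + 4)*(t + 4)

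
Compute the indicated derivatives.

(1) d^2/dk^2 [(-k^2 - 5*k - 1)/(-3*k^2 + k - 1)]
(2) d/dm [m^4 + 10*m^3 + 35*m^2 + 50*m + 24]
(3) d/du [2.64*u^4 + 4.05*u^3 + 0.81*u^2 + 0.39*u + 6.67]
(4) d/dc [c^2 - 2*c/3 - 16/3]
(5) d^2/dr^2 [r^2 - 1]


(1) = 4*(24*k^3 + 9*k^2 - 27*k + 2)/(27*k^6 - 27*k^5 + 36*k^4 - 19*k^3 + 12*k^2 - 3*k + 1)
(2) = 4*m^3 + 30*m^2 + 70*m + 50
(3) = 10.56*u^3 + 12.15*u^2 + 1.62*u + 0.39
(4) = 2*c - 2/3
(5) = 2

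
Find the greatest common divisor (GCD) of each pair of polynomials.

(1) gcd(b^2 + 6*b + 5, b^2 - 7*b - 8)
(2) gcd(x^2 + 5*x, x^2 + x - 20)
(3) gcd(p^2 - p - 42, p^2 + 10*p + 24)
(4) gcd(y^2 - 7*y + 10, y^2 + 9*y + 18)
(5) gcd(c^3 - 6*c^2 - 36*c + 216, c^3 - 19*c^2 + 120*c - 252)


(1) = gcd((b + 1)*(b + 5), (b - 8)*(b + 1)) = b + 1
(2) = x + 5
(3) = p + 6
(4) = 1
(5) = c^2 - 12*c + 36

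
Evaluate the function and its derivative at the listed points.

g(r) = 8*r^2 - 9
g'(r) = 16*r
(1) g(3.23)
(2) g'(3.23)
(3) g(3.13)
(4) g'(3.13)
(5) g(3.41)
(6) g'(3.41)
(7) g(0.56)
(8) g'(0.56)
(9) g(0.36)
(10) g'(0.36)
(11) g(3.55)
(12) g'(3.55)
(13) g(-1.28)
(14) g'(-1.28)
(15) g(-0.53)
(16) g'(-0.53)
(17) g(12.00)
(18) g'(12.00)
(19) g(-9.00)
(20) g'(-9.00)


(1) = 74.46
(2) = 51.68
(3) = 69.38
(4) = 50.08
(5) = 84.02
(6) = 54.56
(7) = -6.49
(8) = 8.96
(9) = -7.96
(10) = 5.76
(11) = 91.82
(12) = 56.80
(13) = 4.11
(14) = -20.48
(15) = -6.75
(16) = -8.48
(17) = 1143.00
(18) = 192.00
(19) = 639.00
(20) = -144.00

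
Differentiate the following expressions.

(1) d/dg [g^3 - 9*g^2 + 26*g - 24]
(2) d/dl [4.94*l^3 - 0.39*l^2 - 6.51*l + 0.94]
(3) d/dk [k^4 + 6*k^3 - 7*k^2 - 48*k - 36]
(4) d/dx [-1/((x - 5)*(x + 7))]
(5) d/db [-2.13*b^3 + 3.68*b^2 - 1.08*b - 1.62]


(1) = 3*g^2 - 18*g + 26
(2) = 14.82*l^2 - 0.78*l - 6.51
(3) = 4*k^3 + 18*k^2 - 14*k - 48
(4) = 2*(x + 1)/((x - 5)^2*(x + 7)^2)
(5) = -6.39*b^2 + 7.36*b - 1.08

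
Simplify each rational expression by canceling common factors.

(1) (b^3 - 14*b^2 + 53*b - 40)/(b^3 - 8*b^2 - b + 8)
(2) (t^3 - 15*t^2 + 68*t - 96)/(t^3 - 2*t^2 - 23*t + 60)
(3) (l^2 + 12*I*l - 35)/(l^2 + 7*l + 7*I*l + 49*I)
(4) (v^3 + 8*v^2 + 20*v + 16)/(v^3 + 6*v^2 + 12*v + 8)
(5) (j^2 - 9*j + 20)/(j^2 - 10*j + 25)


(1) = (b - 5)/(b + 1)
(2) = (t - 8)/(t + 5)
(3) = (l + 5*I)/(l + 7)
(4) = (v + 4)/(v + 2)
(5) = (j - 4)/(j - 5)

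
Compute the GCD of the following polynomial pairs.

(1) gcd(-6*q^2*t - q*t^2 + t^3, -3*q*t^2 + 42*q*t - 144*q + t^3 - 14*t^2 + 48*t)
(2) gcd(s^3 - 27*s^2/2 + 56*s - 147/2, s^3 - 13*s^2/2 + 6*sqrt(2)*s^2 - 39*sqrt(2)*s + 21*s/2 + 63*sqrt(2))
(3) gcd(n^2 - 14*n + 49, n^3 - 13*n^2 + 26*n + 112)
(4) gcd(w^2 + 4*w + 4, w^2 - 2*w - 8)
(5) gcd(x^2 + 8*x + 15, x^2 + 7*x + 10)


(1) = gcd(t*(-3*q + t)*(2*q + t), (-3*q + t)*(t - 8)*(t - 6)) = 3*q - t
(2) = s^2 - 13*s/2 + 21/2
(3) = gcd((n - 7)^2, (n - 8)*(n - 7)*(n + 2)) = n - 7
(4) = w + 2
(5) = gcd((x + 3)*(x + 5), (x + 2)*(x + 5)) = x + 5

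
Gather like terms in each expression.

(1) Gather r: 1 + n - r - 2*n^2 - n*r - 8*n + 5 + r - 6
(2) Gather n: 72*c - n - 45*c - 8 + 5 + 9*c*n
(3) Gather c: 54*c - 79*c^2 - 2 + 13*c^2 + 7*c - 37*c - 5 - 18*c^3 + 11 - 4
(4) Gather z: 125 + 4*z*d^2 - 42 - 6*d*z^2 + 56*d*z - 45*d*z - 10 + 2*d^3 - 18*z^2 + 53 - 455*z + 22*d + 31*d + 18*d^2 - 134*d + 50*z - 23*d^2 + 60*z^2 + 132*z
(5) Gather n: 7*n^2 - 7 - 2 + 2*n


(1) = -2*n^2 - n*r - 7*n
(2) = 27*c + n*(9*c - 1) - 3
(3) = -18*c^3 - 66*c^2 + 24*c
(4) = 2*d^3 - 5*d^2 - 81*d + z^2*(42 - 6*d) + z*(4*d^2 + 11*d - 273) + 126
(5) = 7*n^2 + 2*n - 9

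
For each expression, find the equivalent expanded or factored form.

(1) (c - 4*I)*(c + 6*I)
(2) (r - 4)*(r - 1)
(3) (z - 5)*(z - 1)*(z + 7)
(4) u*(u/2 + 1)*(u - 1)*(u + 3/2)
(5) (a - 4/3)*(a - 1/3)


(1) = c^2 + 2*I*c + 24
(2) = r^2 - 5*r + 4
(3) = z^3 + z^2 - 37*z + 35
(4) = u^4/2 + 5*u^3/4 - u^2/4 - 3*u/2
(5) = a^2 - 5*a/3 + 4/9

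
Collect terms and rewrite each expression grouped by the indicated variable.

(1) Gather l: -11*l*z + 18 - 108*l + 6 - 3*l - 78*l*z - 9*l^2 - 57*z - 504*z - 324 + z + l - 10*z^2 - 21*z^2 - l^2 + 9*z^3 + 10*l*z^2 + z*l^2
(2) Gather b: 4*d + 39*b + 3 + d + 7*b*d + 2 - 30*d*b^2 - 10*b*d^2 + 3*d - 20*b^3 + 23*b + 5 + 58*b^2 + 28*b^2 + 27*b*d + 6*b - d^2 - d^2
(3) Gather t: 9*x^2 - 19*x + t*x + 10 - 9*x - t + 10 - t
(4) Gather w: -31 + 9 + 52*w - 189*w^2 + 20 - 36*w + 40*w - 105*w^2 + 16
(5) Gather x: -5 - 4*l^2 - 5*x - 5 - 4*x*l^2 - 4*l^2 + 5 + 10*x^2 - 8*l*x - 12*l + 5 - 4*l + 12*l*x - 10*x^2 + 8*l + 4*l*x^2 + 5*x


(1) = l^2*(z - 10) + l*(10*z^2 - 89*z - 110) + 9*z^3 - 31*z^2 - 560*z - 300
(2) = -20*b^3 + b^2*(86 - 30*d) + b*(-10*d^2 + 34*d + 68) - 2*d^2 + 8*d + 10
(3) = t*(x - 2) + 9*x^2 - 28*x + 20
(4) = -294*w^2 + 56*w + 14
(5) = -8*l^2 + 4*l*x^2 - 8*l + x*(-4*l^2 + 4*l)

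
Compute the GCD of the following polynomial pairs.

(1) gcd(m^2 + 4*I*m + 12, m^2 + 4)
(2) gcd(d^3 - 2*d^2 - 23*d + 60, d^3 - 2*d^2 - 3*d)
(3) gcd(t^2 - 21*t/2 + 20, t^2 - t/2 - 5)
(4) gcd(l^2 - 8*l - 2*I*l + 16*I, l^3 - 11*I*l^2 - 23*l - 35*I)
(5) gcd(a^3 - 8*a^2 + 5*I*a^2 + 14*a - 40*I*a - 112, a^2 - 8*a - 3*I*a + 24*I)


(1) = gcd((m - 2*I)*(m + 6*I), (m - 2*I)*(m + 2*I)) = m - 2*I
(2) = d - 3
(3) = gcd((t - 8)*(t - 5/2), (t - 5/2)*(t + 2)) = t - 5/2
(4) = gcd((l - 8)*(l - 2*I), (l - 7*I)*(l - 5*I)*(l + I)) = 1
(5) = gcd((a - 8)*(a - 2*I)*(a + 7*I), (a - 8)*(a - 3*I)) = a - 8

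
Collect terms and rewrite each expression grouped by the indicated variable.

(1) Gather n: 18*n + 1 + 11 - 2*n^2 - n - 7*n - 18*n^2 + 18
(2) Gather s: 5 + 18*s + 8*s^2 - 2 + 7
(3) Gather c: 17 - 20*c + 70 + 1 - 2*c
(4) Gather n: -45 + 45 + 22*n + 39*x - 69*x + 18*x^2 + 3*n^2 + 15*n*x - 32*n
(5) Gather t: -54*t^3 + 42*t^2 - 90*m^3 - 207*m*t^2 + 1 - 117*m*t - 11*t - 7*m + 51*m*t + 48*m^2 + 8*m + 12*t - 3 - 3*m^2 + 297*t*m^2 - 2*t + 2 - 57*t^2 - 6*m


(1) = -20*n^2 + 10*n + 30
(2) = 8*s^2 + 18*s + 10
(3) = 88 - 22*c
(4) = 3*n^2 + n*(15*x - 10) + 18*x^2 - 30*x
(5) = -90*m^3 + 45*m^2 - 5*m - 54*t^3 + t^2*(-207*m - 15) + t*(297*m^2 - 66*m - 1)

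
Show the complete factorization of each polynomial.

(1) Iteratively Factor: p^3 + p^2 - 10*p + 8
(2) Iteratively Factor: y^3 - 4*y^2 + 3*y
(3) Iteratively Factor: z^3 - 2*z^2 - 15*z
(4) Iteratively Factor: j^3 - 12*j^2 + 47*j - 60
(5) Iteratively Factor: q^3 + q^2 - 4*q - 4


(1) = (p - 2)*(p^2 + 3*p - 4) = (p - 2)*(p - 1)*(p + 4)
(2) = (y - 1)*(y^2 - 3*y) = (y - 3)*(y - 1)*(y)
(3) = (z - 5)*(z^2 + 3*z) = z*(z - 5)*(z + 3)
(4) = (j - 4)*(j^2 - 8*j + 15) = (j - 5)*(j - 4)*(j - 3)
(5) = (q - 2)*(q^2 + 3*q + 2) = (q - 2)*(q + 2)*(q + 1)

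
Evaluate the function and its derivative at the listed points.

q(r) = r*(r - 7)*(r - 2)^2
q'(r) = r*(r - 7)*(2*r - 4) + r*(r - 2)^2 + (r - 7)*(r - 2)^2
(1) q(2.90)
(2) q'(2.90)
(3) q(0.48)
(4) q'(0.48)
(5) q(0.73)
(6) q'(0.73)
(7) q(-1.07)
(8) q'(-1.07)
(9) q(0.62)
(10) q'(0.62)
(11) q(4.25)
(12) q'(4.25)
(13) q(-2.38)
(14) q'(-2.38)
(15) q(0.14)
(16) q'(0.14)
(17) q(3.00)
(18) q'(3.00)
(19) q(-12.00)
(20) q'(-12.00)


(1) = -9.63
(2) = -22.37
(3) = -7.23
(4) = -4.44
(5) = -7.38
(6) = 2.69
(7) = 81.38
(8) = -139.16
(9) = -7.53
(10) = -0.05
(11) = -59.17
(12) = -45.00
(13) = 428.28
(14) = -421.17
(15) = -3.32
(16) = -19.68
(17) = -12.00
(18) = -25.00
(19) = 44688.00
(20) = -12460.00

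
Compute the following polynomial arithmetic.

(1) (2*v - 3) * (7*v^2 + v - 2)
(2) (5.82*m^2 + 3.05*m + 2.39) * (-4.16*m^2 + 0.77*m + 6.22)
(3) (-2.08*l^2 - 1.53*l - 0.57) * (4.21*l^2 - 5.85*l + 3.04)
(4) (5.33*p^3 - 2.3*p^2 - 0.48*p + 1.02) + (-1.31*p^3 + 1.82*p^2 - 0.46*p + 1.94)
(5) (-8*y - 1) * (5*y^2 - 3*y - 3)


(1) = 14*v^3 - 19*v^2 - 7*v + 6
(2) = -24.2112*m^4 - 8.2066*m^3 + 28.6065*m^2 + 20.8113*m + 14.8658
(3) = -8.7568*l^4 + 5.7267*l^3 + 0.2276*l^2 - 1.3167*l - 1.7328
(4) = 4.02*p^3 - 0.48*p^2 - 0.94*p + 2.96
(5) = -40*y^3 + 19*y^2 + 27*y + 3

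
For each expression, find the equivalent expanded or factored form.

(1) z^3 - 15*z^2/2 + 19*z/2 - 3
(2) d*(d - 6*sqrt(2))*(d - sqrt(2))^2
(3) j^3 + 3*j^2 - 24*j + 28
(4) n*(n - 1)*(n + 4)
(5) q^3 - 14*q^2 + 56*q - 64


(1) = (z - 6)*(z - 1)*(z - 1/2)
(2) = d^4 - 8*sqrt(2)*d^3 + 26*d^2 - 12*sqrt(2)*d
(3) = (j - 2)^2*(j + 7)
(4) = n^3 + 3*n^2 - 4*n
(5) = (q - 8)*(q - 4)*(q - 2)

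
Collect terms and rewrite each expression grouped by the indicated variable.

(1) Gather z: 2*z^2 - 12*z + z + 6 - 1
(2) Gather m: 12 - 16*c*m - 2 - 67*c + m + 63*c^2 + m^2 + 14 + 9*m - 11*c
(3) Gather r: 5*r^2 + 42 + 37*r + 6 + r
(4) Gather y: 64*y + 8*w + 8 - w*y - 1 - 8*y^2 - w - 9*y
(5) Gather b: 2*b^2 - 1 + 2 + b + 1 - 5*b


(1) = 2*z^2 - 11*z + 5
(2) = 63*c^2 - 78*c + m^2 + m*(10 - 16*c) + 24
(3) = 5*r^2 + 38*r + 48
(4) = 7*w - 8*y^2 + y*(55 - w) + 7
(5) = 2*b^2 - 4*b + 2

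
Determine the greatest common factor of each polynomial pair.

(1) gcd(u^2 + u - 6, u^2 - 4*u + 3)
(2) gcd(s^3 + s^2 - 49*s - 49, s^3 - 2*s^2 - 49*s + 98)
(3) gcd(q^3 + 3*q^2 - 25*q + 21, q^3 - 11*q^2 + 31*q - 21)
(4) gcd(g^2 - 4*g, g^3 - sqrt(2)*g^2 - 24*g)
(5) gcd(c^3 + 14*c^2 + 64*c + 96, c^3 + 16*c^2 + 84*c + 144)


(1) = gcd((u - 2)*(u + 3), (u - 3)*(u - 1)) = 1
(2) = gcd((s - 7)*(s + 1)*(s + 7), (s - 7)*(s - 2)*(s + 7)) = s^2 - 49
(3) = q^2 - 4*q + 3
(4) = gcd(g*(g - 4), g*(g - 4*sqrt(2))*(g + 3*sqrt(2))) = g
(5) = c^2 + 10*c + 24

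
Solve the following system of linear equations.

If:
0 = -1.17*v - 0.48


Then:
v = -0.41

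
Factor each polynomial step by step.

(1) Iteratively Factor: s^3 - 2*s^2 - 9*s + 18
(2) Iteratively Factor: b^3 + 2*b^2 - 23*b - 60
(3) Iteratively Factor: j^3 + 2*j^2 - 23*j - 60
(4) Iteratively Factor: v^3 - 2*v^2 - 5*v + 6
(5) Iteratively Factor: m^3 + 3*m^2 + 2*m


(1) = (s - 3)*(s^2 + s - 6) = (s - 3)*(s + 3)*(s - 2)
(2) = (b + 3)*(b^2 - b - 20) = (b + 3)*(b + 4)*(b - 5)
(3) = (j - 5)*(j^2 + 7*j + 12) = (j - 5)*(j + 3)*(j + 4)
(4) = (v - 1)*(v^2 - v - 6) = (v - 3)*(v - 1)*(v + 2)
(5) = (m)*(m^2 + 3*m + 2) = m*(m + 2)*(m + 1)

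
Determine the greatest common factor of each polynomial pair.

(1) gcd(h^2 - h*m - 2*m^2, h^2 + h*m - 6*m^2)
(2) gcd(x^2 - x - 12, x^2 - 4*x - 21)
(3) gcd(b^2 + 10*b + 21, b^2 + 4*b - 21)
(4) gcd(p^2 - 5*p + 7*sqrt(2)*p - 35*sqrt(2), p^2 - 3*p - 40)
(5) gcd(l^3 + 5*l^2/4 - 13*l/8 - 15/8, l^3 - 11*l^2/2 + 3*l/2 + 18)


(1) = h - 2*m
(2) = x + 3
(3) = b + 7
(4) = gcd((p - 5)*(p + 7*sqrt(2)), (p - 8)*(p + 5)) = 1
(5) = gcd((l - 5/4)*(l + 1)*(l + 3/2), (l - 4)*(l - 3)*(l + 3/2)) = l + 3/2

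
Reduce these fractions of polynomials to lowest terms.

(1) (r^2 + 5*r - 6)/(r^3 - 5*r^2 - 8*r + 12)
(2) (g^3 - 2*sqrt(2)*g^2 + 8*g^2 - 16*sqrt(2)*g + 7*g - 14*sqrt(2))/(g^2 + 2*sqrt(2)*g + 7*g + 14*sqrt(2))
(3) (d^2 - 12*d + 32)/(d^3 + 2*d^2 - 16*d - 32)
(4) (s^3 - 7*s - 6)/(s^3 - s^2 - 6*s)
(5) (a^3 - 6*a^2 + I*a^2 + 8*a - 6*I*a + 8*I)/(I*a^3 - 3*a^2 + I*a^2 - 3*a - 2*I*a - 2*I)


(1) = (r + 6)/(r^2 - 4*r - 12)
(2) = (g^2 + g*(1 - 2*sqrt(2)) - 2*sqrt(2))/(g + 2*sqrt(2))
(3) = (d - 8)/(d^2 + 6*d + 8)
(4) = (s + 1)/s
(5) = (-I*a^2 + 6*I*a - 8*I)/(a^2 + a*(1 + 2*I) + 2*I)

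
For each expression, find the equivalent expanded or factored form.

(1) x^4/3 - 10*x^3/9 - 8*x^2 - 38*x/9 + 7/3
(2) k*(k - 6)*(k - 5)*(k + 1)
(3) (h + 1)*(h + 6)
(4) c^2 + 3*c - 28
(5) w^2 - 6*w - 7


(1) = (x/3 + 1)*(x - 7)*(x - 1/3)*(x + 1)
(2) = k^4 - 10*k^3 + 19*k^2 + 30*k
(3) = h^2 + 7*h + 6
(4) = (c - 4)*(c + 7)
(5) = (w - 7)*(w + 1)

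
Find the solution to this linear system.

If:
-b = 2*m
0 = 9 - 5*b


Then:
b = 9/5
m = -9/10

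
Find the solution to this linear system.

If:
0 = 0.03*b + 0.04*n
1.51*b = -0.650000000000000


Then:
b = -0.43
n = 0.32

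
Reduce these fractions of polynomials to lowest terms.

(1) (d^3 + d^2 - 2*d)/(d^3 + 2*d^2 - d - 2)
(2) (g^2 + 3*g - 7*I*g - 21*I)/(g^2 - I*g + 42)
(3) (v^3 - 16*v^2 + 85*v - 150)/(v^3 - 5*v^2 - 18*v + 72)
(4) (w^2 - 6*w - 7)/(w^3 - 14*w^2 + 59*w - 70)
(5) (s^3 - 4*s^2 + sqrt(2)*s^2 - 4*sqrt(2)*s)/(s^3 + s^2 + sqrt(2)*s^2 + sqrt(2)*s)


(1) = d/(d + 1)
(2) = (g + 3)/(g + 6*I)
(3) = (v^2 - 10*v + 25)/(v^2 + v - 12)
(4) = (w + 1)/(w^2 - 7*w + 10)
(5) = (s - 4)/(s + 1)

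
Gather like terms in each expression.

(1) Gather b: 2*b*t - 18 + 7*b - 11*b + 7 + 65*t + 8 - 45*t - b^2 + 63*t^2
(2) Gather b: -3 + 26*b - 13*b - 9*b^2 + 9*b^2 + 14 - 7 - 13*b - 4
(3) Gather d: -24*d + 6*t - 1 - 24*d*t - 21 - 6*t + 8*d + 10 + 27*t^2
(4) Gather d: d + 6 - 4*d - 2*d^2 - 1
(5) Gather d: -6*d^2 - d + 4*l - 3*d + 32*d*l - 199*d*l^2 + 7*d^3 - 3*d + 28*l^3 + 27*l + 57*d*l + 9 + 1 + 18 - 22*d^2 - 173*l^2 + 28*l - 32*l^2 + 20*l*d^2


(1) = -b^2 + b*(2*t - 4) + 63*t^2 + 20*t - 3
(2) = 0
(3) = d*(-24*t - 16) + 27*t^2 - 12
(4) = -2*d^2 - 3*d + 5
(5) = 7*d^3 + d^2*(20*l - 28) + d*(-199*l^2 + 89*l - 7) + 28*l^3 - 205*l^2 + 59*l + 28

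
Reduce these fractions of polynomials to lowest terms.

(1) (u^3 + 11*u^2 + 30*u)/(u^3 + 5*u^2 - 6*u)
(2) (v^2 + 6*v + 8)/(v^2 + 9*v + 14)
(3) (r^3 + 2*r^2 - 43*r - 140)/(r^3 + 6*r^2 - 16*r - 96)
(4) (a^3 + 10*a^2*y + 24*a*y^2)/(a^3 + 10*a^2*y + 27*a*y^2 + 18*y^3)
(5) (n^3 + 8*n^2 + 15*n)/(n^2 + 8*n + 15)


(1) = (u + 5)/(u - 1)
(2) = (v + 4)/(v + 7)
(3) = (r^2 - 2*r - 35)/(r^2 + 2*r - 24)
(4) = (a^2 + 4*a*y)/(a^2 + 4*a*y + 3*y^2)
(5) = n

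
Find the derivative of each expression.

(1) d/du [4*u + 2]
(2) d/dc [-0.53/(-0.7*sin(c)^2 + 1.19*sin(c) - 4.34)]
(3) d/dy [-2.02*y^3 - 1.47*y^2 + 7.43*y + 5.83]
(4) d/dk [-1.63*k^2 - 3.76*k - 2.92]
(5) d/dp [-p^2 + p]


(1) = 4
(2) = (0.6307 - 0.742*sin(c))*cos(c)/(0.7*sin(c)^2 - 1.19*sin(c) + 4.34)^2
(3) = -6.06*y^2 - 2.94*y + 7.43
(4) = -3.26*k - 3.76
(5) = 1 - 2*p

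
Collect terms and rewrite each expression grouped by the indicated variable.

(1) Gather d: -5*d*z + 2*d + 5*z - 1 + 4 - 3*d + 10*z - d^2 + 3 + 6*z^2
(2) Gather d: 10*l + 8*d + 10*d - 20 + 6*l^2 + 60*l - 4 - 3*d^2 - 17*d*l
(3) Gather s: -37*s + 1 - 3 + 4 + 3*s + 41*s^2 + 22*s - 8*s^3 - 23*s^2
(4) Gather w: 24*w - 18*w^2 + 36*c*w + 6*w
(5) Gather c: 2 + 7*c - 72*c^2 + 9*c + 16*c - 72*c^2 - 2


(1) = -d^2 + d*(-5*z - 1) + 6*z^2 + 15*z + 6
(2) = -3*d^2 + d*(18 - 17*l) + 6*l^2 + 70*l - 24
(3) = -8*s^3 + 18*s^2 - 12*s + 2
(4) = -18*w^2 + w*(36*c + 30)
(5) = -144*c^2 + 32*c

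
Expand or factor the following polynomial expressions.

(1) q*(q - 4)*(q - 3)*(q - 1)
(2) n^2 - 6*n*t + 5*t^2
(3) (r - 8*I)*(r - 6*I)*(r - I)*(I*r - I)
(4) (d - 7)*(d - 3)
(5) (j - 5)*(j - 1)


(1) = q^4 - 8*q^3 + 19*q^2 - 12*q
(2) = (n - 5*t)*(n - t)
(3) = I*r^4 + 15*r^3 - I*r^3 - 15*r^2 - 62*I*r^2 - 48*r + 62*I*r + 48
(4) = d^2 - 10*d + 21
(5) = j^2 - 6*j + 5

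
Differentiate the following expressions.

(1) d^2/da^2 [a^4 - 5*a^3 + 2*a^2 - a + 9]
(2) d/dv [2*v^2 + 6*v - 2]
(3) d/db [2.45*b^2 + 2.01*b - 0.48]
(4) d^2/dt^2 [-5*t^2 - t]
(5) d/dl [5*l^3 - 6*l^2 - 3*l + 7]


(1) = 12*a^2 - 30*a + 4
(2) = 4*v + 6
(3) = 4.9*b + 2.01
(4) = -10
(5) = 15*l^2 - 12*l - 3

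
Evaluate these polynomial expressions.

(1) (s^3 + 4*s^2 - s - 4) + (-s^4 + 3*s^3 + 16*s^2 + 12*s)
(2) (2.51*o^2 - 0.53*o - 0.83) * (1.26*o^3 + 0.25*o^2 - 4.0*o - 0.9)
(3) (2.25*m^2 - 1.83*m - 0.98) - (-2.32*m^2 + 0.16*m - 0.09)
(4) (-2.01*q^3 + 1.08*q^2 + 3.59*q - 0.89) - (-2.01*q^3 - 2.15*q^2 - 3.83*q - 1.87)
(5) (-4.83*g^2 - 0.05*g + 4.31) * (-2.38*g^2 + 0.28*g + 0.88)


(1) = -s^4 + 4*s^3 + 20*s^2 + 11*s - 4
(2) = 3.1626*o^5 - 0.0403*o^4 - 11.2183*o^3 - 0.3465*o^2 + 3.797*o + 0.747
(3) = 4.57*m^2 - 1.99*m - 0.89
(4) = 3.23*q^2 + 7.42*q + 0.98
(5) = 11.4954*g^4 - 1.2334*g^3 - 14.5222*g^2 + 1.1628*g + 3.7928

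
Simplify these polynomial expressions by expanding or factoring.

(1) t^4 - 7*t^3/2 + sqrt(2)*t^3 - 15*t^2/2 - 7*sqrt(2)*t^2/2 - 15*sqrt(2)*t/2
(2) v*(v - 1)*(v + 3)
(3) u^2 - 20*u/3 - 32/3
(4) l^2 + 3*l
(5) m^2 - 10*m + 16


(1) = t*(t - 5)*(t + 3/2)*(t + sqrt(2))
(2) = v^3 + 2*v^2 - 3*v
(3) = (u - 8)*(u + 4/3)
(4) = l*(l + 3)
(5) = (m - 8)*(m - 2)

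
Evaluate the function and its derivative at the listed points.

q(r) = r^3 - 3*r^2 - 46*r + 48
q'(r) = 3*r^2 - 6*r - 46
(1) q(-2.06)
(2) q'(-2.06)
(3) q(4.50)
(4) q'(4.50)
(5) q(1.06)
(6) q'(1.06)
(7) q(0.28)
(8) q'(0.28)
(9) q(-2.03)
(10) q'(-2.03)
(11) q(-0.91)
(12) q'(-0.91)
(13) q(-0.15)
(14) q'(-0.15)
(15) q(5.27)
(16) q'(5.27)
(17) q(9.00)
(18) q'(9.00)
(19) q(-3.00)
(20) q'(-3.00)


(1) = 121.29
(2) = -20.91
(3) = -128.62
(4) = -12.25
(5) = -2.94
(6) = -48.99
(7) = 34.91
(8) = -47.44
(9) = 120.65
(10) = -21.46
(11) = 86.62
(12) = -38.06
(13) = 54.83
(14) = -45.03
(15) = -131.38
(16) = 5.70
(17) = 120.00
(18) = 143.00
(19) = 132.00
(20) = -1.00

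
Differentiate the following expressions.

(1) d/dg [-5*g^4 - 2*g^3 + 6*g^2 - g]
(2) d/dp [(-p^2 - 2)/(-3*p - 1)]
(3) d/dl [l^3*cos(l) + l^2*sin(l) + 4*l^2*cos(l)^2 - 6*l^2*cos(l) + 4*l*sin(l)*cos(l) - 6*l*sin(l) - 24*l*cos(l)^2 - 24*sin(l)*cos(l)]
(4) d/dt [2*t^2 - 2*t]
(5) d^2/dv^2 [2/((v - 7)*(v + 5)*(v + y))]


(1) = -20*g^3 - 6*g^2 + 12*g - 1
(2) = (3*p^2 + 2*p - 6)/(9*p^2 + 6*p + 1)
(3) = -l^3*sin(l) + 6*l^2*sin(l) - 4*l^2*sin(2*l) + 4*l^2*cos(l) + 2*l*sin(l) + 24*l*sin(2*l) - 18*l*cos(l) + 8*l*cos(2*l) + 4*l - 6*sin(l) + 2*sin(2*l) - 36*cos(2*l) - 12
(4) = 4*t - 2
(5) = 4*((v - 7)^2*(v + 5)^2 + (v - 7)^2*(v + 5)*(v + y) + (v - 7)^2*(v + y)^2 + (v - 7)*(v + 5)^2*(v + y) + (v - 7)*(v + 5)*(v + y)^2 + (v + 5)^2*(v + y)^2)/((v - 7)^3*(v + 5)^3*(v + y)^3)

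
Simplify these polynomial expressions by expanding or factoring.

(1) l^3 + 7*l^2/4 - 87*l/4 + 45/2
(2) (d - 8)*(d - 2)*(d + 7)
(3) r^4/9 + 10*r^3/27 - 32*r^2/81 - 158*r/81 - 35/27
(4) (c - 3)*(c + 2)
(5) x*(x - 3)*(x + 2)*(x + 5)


(1) = (l - 3)*(l - 5/4)*(l + 6)
(2) = d^3 - 3*d^2 - 54*d + 112
(3) = (r/3 + 1/3)*(r/3 + 1)*(r - 7/3)*(r + 5/3)
(4) = c^2 - c - 6
(5) = x^4 + 4*x^3 - 11*x^2 - 30*x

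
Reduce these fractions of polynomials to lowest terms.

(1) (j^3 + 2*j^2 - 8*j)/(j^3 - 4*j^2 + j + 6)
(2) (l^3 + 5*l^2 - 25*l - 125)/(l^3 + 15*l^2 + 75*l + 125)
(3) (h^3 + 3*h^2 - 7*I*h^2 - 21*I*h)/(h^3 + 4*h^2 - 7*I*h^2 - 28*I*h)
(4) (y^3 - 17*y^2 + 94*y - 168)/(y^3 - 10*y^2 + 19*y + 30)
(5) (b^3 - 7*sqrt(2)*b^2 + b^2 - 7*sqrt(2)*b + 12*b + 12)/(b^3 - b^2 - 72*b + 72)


(1) = (j^2 + 4*j)/(j^2 - 2*j - 3)
(2) = (l - 5)/(l + 5)
(3) = (h + 3)/(h + 4)
(4) = (y^2 - 11*y + 28)/(y^2 - 4*y - 5)
(5) = (b^2 + b*(1 - sqrt(2)) - sqrt(2))/(b^2 + b*(-1 + 6*sqrt(2)) - 6*sqrt(2))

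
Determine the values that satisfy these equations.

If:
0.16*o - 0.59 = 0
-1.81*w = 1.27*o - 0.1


Then:
o = 3.69
w = -2.53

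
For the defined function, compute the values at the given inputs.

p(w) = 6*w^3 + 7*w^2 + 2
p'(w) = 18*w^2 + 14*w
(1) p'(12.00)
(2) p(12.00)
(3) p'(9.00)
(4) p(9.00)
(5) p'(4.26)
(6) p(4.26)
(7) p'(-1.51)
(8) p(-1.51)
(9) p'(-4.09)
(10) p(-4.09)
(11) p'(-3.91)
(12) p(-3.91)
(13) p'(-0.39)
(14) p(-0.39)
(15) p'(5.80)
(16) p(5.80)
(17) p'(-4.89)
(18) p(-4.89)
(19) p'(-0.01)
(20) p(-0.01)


(1) = 2760.00
(2) = 11378.00
(3) = 1584.00
(4) = 4943.00
(5) = 386.30
(6) = 592.89
(7) = 19.90
(8) = -2.70
(9) = 243.85
(10) = -291.41
(11) = 220.45
(12) = -249.64
(13) = -2.72
(14) = 2.71
(15) = 686.72
(16) = 1408.15
(17) = 361.96
(18) = -532.20
(19) = -0.14
(20) = 2.00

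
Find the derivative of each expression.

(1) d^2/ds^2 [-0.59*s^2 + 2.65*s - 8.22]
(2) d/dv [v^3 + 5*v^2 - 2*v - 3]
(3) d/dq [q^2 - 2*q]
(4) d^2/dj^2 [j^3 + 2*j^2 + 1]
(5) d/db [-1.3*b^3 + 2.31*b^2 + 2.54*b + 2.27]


(1) = -1.18000000000000
(2) = 3*v^2 + 10*v - 2
(3) = 2*q - 2
(4) = 6*j + 4
(5) = -3.9*b^2 + 4.62*b + 2.54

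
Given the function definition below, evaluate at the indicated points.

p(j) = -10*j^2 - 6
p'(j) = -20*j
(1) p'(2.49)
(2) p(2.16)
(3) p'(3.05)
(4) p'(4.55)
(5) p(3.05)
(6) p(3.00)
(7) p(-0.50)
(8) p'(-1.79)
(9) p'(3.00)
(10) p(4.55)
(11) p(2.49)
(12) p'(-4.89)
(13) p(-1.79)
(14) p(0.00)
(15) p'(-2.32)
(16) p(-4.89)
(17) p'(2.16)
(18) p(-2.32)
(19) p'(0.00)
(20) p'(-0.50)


(1) = -49.80
(2) = -52.66
(3) = -61.00
(4) = -91.00
(5) = -99.02
(6) = -96.00
(7) = -8.50
(8) = 35.80
(9) = -60.00
(10) = -213.02
(11) = -68.00
(12) = 97.80
(13) = -38.04
(14) = -6.00
(15) = 46.40
(16) = -245.12
(17) = -43.20
(18) = -59.82
(19) = 0.00
(20) = 10.00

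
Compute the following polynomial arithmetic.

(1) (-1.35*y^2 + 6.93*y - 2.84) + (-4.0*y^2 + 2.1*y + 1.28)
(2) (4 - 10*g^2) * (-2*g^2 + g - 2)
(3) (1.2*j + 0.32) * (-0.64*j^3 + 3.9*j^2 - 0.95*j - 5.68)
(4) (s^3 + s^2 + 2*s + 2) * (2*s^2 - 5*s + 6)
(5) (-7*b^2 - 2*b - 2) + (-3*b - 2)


(1) = -5.35*y^2 + 9.03*y - 1.56
(2) = 20*g^4 - 10*g^3 + 12*g^2 + 4*g - 8
(3) = -0.768*j^4 + 4.4752*j^3 + 0.108*j^2 - 7.12*j - 1.8176
(4) = 2*s^5 - 3*s^4 + 5*s^3 + 2*s + 12
(5) = -7*b^2 - 5*b - 4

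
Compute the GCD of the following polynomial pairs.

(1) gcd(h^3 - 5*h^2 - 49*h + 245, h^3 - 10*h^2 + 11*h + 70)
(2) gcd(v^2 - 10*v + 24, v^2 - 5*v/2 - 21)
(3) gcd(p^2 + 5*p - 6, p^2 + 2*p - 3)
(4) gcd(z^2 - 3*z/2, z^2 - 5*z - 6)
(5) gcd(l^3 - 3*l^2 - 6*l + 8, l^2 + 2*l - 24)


(1) = h^2 - 12*h + 35
(2) = gcd((v - 6)*(v - 4), (v - 6)*(v + 7/2)) = v - 6
(3) = p - 1
(4) = gcd(z*(z - 3/2), (z - 6)*(z + 1)) = 1
(5) = gcd((l - 4)*(l - 1)*(l + 2), (l - 4)*(l + 6)) = l - 4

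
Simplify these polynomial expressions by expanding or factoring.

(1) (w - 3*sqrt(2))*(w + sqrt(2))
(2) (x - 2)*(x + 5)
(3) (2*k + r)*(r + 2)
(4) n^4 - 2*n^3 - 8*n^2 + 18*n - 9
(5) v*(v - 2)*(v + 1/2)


(1) = w^2 - 2*sqrt(2)*w - 6
(2) = x^2 + 3*x - 10
(3) = 2*k*r + 4*k + r^2 + 2*r
(4) = (n - 3)*(n - 1)^2*(n + 3)
(5) = v^3 - 3*v^2/2 - v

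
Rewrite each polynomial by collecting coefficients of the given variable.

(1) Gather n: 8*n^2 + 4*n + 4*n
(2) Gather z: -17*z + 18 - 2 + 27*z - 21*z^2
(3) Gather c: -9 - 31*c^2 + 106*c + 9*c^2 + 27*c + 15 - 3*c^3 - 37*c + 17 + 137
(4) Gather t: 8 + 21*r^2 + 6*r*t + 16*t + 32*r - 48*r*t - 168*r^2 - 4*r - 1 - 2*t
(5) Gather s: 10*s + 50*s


(1) = 8*n^2 + 8*n
(2) = -21*z^2 + 10*z + 16
(3) = -3*c^3 - 22*c^2 + 96*c + 160
(4) = -147*r^2 + 28*r + t*(14 - 42*r) + 7
(5) = 60*s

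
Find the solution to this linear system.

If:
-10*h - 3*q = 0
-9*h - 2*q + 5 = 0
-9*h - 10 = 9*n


Then:
h = 15/7
n = -205/63
q = -50/7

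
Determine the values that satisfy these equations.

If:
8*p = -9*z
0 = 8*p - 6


Then:
p = 3/4
z = -2/3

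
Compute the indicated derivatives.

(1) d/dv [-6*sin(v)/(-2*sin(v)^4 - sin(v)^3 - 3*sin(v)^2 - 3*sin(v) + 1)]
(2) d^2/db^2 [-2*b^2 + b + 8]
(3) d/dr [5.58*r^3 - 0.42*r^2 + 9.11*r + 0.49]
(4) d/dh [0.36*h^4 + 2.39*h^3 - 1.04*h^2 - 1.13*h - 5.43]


(1) = -6*(6*sin(v)^4 + 2*sin(v)^3 + 3*sin(v)^2 + 1)*cos(v)/(2*sin(v)^4 + sin(v)^3 + 3*sin(v)^2 + 3*sin(v) - 1)^2
(2) = -4
(3) = 16.74*r^2 - 0.84*r + 9.11
(4) = 1.44*h^3 + 7.17*h^2 - 2.08*h - 1.13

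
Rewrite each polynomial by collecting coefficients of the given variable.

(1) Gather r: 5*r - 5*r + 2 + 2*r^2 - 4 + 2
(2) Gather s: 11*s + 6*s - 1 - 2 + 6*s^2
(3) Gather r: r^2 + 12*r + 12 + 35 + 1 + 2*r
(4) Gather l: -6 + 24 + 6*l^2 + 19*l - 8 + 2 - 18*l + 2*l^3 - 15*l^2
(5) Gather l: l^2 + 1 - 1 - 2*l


(1) = 2*r^2
(2) = 6*s^2 + 17*s - 3
(3) = r^2 + 14*r + 48
(4) = 2*l^3 - 9*l^2 + l + 12
(5) = l^2 - 2*l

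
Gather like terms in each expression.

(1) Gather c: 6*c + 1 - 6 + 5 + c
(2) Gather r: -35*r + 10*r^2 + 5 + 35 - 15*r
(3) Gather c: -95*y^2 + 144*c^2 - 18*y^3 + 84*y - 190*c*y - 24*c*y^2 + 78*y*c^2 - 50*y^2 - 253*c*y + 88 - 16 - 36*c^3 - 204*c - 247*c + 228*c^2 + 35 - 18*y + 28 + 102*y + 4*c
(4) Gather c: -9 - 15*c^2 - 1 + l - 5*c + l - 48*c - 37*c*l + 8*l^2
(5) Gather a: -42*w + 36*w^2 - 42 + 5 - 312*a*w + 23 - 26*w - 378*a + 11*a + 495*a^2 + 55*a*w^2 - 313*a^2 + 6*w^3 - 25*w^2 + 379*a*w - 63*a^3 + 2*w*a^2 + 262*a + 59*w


(1) = 7*c
(2) = 10*r^2 - 50*r + 40
(3) = -36*c^3 + c^2*(78*y + 372) + c*(-24*y^2 - 443*y - 447) - 18*y^3 - 145*y^2 + 168*y + 135
(4) = -15*c^2 + c*(-37*l - 53) + 8*l^2 + 2*l - 10
(5) = -63*a^3 + a^2*(2*w + 182) + a*(55*w^2 + 67*w - 105) + 6*w^3 + 11*w^2 - 9*w - 14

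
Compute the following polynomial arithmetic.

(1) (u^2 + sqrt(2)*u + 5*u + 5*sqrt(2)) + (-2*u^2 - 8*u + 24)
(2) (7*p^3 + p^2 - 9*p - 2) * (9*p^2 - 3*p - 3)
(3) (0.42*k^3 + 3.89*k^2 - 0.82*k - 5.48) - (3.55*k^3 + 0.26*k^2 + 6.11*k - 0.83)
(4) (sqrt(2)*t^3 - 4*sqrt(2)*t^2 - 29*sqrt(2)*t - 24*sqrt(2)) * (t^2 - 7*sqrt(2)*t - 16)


(1) = -u^2 - 3*u + sqrt(2)*u + 5*sqrt(2) + 24
(2) = 63*p^5 - 12*p^4 - 105*p^3 + 6*p^2 + 33*p + 6
(3) = -3.13*k^3 + 3.63*k^2 - 6.93*k - 4.65
(4) = sqrt(2)*t^5 - 14*t^4 - 4*sqrt(2)*t^4 - 45*sqrt(2)*t^3 + 56*t^3 + 40*sqrt(2)*t^2 + 406*t^2 + 336*t + 464*sqrt(2)*t + 384*sqrt(2)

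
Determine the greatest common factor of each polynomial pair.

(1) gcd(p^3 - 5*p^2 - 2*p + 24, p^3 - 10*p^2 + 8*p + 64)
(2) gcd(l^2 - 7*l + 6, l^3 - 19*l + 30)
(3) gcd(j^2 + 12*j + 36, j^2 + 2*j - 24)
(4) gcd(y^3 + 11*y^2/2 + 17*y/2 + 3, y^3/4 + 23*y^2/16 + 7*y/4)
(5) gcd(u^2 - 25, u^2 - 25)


(1) = p^2 - 2*p - 8
(2) = gcd((l - 6)*(l - 1), (l - 3)*(l - 2)*(l + 5)) = 1
(3) = j + 6
(4) = gcd((y + 1/2)*(y + 2)*(y + 3), y*(y/4 + 1)*(y + 7/4)) = 1
(5) = u^2 - 25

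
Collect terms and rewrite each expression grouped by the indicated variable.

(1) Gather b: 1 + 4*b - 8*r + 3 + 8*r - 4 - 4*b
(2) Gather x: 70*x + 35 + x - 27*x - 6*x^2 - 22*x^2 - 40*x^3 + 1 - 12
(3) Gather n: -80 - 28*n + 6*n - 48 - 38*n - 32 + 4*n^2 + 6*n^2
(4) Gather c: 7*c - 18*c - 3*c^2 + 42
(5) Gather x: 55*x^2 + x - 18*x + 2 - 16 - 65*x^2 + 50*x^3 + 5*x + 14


(1) = 0
(2) = -40*x^3 - 28*x^2 + 44*x + 24
(3) = 10*n^2 - 60*n - 160
(4) = -3*c^2 - 11*c + 42
(5) = 50*x^3 - 10*x^2 - 12*x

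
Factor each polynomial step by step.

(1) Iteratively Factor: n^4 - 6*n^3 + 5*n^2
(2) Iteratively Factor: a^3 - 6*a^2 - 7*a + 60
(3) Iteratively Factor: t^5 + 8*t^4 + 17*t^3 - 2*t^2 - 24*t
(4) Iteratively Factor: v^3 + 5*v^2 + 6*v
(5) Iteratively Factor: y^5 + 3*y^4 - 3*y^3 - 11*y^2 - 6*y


(1) = (n)*(n^3 - 6*n^2 + 5*n) = n^2*(n^2 - 6*n + 5) = n^2*(n - 1)*(n - 5)
(2) = (a - 4)*(a^2 - 2*a - 15) = (a - 5)*(a - 4)*(a + 3)
(3) = (t)*(t^4 + 8*t^3 + 17*t^2 - 2*t - 24) = t*(t + 3)*(t^3 + 5*t^2 + 2*t - 8) = t*(t - 1)*(t + 3)*(t^2 + 6*t + 8) = t*(t - 1)*(t + 3)*(t + 4)*(t + 2)
(4) = (v + 3)*(v^2 + 2*v) = (v + 2)*(v + 3)*(v)
(5) = (y + 1)*(y^4 + 2*y^3 - 5*y^2 - 6*y) = (y + 1)^2*(y^3 + y^2 - 6*y) = y*(y + 1)^2*(y^2 + y - 6) = y*(y - 2)*(y + 1)^2*(y + 3)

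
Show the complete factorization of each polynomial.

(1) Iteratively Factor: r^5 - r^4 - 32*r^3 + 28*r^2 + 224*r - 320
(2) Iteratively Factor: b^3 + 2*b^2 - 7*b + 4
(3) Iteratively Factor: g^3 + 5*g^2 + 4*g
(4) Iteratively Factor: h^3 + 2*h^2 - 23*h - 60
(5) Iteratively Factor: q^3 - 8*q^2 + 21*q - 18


(1) = (r - 5)*(r^4 + 4*r^3 - 12*r^2 - 32*r + 64) = (r - 5)*(r - 2)*(r^3 + 6*r^2 - 32) = (r - 5)*(r - 2)*(r + 4)*(r^2 + 2*r - 8) = (r - 5)*(r - 2)*(r + 4)^2*(r - 2)
(2) = (b - 1)*(b^2 + 3*b - 4) = (b - 1)^2*(b + 4)
(3) = (g + 4)*(g^2 + g) = g*(g + 4)*(g + 1)
(4) = (h + 3)*(h^2 - h - 20) = (h - 5)*(h + 3)*(h + 4)
(5) = (q - 3)*(q^2 - 5*q + 6) = (q - 3)^2*(q - 2)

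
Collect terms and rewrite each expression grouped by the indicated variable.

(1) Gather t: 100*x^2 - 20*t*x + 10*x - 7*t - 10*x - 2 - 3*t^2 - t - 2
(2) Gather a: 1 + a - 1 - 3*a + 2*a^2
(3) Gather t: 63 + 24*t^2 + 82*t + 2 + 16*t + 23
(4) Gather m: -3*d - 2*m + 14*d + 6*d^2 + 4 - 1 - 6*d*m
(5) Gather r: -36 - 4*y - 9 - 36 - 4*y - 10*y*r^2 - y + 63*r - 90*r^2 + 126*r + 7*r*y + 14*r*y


(1) = -3*t^2 + t*(-20*x - 8) + 100*x^2 - 4
(2) = 2*a^2 - 2*a
(3) = 24*t^2 + 98*t + 88
(4) = 6*d^2 + 11*d + m*(-6*d - 2) + 3
(5) = r^2*(-10*y - 90) + r*(21*y + 189) - 9*y - 81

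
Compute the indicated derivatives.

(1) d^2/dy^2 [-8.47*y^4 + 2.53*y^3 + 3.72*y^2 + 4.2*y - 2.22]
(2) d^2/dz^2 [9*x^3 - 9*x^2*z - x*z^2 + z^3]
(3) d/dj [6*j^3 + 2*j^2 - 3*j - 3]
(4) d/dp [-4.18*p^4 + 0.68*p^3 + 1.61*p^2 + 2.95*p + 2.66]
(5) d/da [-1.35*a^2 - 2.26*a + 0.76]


(1) = -101.64*y^2 + 15.18*y + 7.44
(2) = -2*x + 6*z
(3) = 18*j^2 + 4*j - 3
(4) = -16.72*p^3 + 2.04*p^2 + 3.22*p + 2.95
(5) = -2.7*a - 2.26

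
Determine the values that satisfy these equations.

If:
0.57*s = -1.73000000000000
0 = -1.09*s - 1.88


Then:
No Solution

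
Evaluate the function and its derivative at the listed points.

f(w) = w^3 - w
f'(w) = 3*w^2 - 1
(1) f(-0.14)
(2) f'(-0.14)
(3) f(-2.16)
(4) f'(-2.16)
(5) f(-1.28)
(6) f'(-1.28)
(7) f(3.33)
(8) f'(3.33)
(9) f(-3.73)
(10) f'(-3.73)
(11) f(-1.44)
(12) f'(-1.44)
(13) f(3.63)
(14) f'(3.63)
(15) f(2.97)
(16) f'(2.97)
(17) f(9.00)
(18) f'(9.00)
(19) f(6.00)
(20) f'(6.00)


(1) = 0.14
(2) = -0.94
(3) = -7.92
(4) = 13.00
(5) = -0.82
(6) = 3.92
(7) = 33.60
(8) = 32.27
(9) = -48.17
(10) = 40.74
(11) = -1.55
(12) = 5.22
(13) = 44.20
(14) = 38.53
(15) = 23.23
(16) = 25.46
(17) = 720.00
(18) = 242.00
(19) = 210.00
(20) = 107.00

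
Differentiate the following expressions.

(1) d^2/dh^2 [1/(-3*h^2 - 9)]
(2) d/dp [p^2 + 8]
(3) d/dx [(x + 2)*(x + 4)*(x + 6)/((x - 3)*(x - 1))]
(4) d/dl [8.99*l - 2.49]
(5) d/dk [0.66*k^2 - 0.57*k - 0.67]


(1) = 2*(1 - h^2)/(h^2 + 3)^3
(2) = 2*p
(3) = (x^4 - 8*x^3 - 83*x^2 - 24*x + 324)/(x^4 - 8*x^3 + 22*x^2 - 24*x + 9)
(4) = 8.99000000000000
(5) = 1.32*k - 0.57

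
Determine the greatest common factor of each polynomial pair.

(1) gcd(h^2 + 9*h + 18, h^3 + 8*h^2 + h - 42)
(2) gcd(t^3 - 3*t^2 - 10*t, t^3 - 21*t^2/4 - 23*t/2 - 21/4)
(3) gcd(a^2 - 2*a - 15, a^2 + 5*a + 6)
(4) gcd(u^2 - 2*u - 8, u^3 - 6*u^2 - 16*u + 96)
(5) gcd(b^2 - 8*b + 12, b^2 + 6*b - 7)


(1) = gcd((h + 3)*(h + 6), (h - 2)*(h + 3)*(h + 7)) = h + 3
(2) = gcd(t*(t - 5)*(t + 2), (t - 7)*(t + 3/4)*(t + 1)) = 1
(3) = a + 3
(4) = gcd((u - 4)*(u + 2), (u - 6)*(u - 4)*(u + 4)) = u - 4
(5) = 1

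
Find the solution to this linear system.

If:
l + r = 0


Then:
l = -r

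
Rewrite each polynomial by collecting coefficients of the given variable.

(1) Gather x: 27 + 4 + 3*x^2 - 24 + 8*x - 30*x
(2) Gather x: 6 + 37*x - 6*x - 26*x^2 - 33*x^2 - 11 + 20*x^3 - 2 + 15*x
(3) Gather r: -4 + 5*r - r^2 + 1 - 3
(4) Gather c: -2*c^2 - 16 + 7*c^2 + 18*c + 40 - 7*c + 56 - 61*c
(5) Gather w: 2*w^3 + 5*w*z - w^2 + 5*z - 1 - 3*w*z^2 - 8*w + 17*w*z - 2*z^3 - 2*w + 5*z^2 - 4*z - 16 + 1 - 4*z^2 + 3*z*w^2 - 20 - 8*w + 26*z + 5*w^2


(1) = 3*x^2 - 22*x + 7
(2) = 20*x^3 - 59*x^2 + 46*x - 7
(3) = -r^2 + 5*r - 6
(4) = 5*c^2 - 50*c + 80
(5) = 2*w^3 + w^2*(3*z + 4) + w*(-3*z^2 + 22*z - 18) - 2*z^3 + z^2 + 27*z - 36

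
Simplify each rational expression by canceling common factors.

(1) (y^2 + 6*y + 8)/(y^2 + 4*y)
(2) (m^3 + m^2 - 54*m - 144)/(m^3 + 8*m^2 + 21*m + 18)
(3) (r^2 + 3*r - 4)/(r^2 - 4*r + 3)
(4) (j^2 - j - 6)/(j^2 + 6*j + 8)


(1) = (y + 2)/y
(2) = (m^2 - 2*m - 48)/(m^2 + 5*m + 6)
(3) = (r + 4)/(r - 3)
(4) = (j - 3)/(j + 4)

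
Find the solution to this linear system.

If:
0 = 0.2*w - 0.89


Then:
w = 4.45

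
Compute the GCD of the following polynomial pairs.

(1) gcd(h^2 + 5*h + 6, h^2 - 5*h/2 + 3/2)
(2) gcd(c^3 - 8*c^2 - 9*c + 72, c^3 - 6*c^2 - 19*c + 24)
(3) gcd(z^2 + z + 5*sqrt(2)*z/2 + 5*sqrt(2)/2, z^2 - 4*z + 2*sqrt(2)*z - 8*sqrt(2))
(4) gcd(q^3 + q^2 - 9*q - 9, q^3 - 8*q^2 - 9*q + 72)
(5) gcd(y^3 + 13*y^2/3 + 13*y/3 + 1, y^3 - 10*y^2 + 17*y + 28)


(1) = 1
(2) = gcd((c - 8)*(c - 3)*(c + 3), (c - 8)*(c - 1)*(c + 3)) = c^2 - 5*c - 24
(3) = gcd((z + 1)*(z + 5*sqrt(2)/2), (z - 4)*(z + 2*sqrt(2))) = 1
(4) = q^2 - 9
(5) = gcd((y + 1/3)*(y + 1)*(y + 3), (y - 7)*(y - 4)*(y + 1)) = y + 1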